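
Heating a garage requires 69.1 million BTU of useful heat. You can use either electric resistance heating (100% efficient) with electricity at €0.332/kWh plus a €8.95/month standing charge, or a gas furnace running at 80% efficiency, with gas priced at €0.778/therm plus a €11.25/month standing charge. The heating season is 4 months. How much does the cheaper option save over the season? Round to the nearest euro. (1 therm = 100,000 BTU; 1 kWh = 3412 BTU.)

€6042

Heat load = 69.1 × 10⁶ BTU = 69,100,000 BTU
Gas: input = 69,100,000 / 0.80 = 86,375,000 BTU = 863.8 therm → 863.8 × €0.778 = €672.00; + 4 × €11.25 standing = €717.00
Electric: 69,100,000 BTU / 3412 = 20,250 kWh → × €0.332 = €6,723.68; + 4 × €8.95 standing = €6,759.48
Difference = |€717.00 − €6,759.48| = €6,042.48 ≈ €6042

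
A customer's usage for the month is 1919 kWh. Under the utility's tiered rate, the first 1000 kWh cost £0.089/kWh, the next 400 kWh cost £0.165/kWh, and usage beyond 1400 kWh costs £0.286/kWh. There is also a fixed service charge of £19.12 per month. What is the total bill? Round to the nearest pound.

First 1000 kWh × £0.089 = £89.00
Next 400 kWh × £0.165 = £66.00
Remaining 519 kWh × £0.286 = £148.43
Energy charge = £303.43; + service £19.12 = £322.55 ≈ £323

£323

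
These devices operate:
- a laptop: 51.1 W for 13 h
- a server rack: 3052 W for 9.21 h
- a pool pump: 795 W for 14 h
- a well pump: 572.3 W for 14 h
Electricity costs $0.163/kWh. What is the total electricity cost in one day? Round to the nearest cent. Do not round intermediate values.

$7.81

laptop: 51.1 W × 13 h = 664 Wh = 0.6643 kWh
server rack: 3052 W × 9.21 h = 28,109 Wh = 28.11 kWh
pool pump: 795 W × 14 h = 11,130 Wh = 11.13 kWh
well pump: 572.3 W × 14 h = 8,012 Wh = 8.012 kWh
Total energy = 0.6643 + 28.11 + 11.13 + 8.012 = 47.92 kWh
Cost = 47.92 kWh × $0.163 = $7.81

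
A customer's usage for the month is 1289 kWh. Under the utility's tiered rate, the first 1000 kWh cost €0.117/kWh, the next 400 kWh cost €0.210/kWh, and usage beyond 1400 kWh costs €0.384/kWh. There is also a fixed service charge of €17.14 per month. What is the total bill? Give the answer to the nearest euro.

€195

First 1000 kWh × €0.117 = €117.00
Next 289 kWh × €0.210 = €60.69
Remaining tier: 0 kWh (not reached)
Energy charge = €177.69; + service €17.14 = €194.83 ≈ €195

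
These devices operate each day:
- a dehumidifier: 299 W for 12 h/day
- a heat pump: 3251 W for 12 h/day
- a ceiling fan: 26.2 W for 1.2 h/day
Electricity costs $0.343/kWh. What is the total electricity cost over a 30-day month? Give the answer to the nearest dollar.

dehumidifier: 299 W × 12 h × 30 d = 107,640 Wh = 107.6 kWh
heat pump: 3251 W × 12 h × 30 d = 1,170,360 Wh = 1,170 kWh
ceiling fan: 26.2 W × 1.2 h × 30 d = 943 Wh = 0.9432 kWh
Total energy = 107.6 + 1,170 + 0.9432 = 1,279 kWh
Cost = 1,279 kWh × $0.343 = $438.68 ≈ $439

$439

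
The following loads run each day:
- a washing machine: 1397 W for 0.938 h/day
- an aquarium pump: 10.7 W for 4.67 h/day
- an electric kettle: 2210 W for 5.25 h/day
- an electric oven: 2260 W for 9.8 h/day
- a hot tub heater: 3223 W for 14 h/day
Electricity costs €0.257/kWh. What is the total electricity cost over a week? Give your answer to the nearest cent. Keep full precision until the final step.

washing machine: 1397 W × 0.938 h × 7 d = 9,173 Wh = 9.173 kWh
aquarium pump: 10.7 W × 4.67 h × 7 d = 350 Wh = 0.3498 kWh
electric kettle: 2210 W × 5.25 h × 7 d = 81,218 Wh = 81.22 kWh
electric oven: 2260 W × 9.8 h × 7 d = 155,036 Wh = 155 kWh
hot tub heater: 3223 W × 14 h × 7 d = 315,854 Wh = 315.9 kWh
Total energy = 9.173 + 0.3498 + 81.22 + 155 + 315.9 = 561.6 kWh
Cost = 561.6 kWh × €0.257 = €144.34

€144.34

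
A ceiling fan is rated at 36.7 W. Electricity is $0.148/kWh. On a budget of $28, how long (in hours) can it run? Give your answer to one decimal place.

Energy budget = $28 / $0.148 per kWh = 189.2 kWh = 189,189 Wh
Runtime = 189,189 Wh / 36.7 W = 5,155 h

5155.0 h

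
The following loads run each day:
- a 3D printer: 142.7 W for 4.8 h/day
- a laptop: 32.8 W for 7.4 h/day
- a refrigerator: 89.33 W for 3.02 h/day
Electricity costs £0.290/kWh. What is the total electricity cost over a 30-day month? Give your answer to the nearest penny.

£10.42

3D printer: 142.7 W × 4.8 h × 30 d = 20,549 Wh = 20.55 kWh
laptop: 32.8 W × 7.4 h × 30 d = 7,282 Wh = 7.282 kWh
refrigerator: 89.33 W × 3.02 h × 30 d = 8,093 Wh = 8.093 kWh
Total energy = 20.55 + 7.282 + 8.093 = 35.92 kWh
Cost = 35.92 kWh × £0.290 = £10.42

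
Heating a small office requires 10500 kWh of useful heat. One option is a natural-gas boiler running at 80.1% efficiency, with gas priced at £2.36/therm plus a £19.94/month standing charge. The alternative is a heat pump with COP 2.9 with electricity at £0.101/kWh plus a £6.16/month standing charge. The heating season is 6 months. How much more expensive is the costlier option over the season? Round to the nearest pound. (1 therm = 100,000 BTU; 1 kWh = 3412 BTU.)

£773

Heat load = 10500 kWh × 3412 = 35,826,000 BTU
Gas: input = 35,826,000 / 0.801 = 44,726,592 BTU = 447.3 therm → 447.3 × £2.36 = £1,055.55; + 6 × £19.94 standing = £1,175.19
Heat pump: 35,826,000 BTU / 3412 = 10,500 kWh heat; / 2.9 = 3,621 kWh in → × £0.101 = £365.69; + 6 × £6.16 standing = £402.65
Difference = |£1,175.19 − £402.65| = £772.54 ≈ £773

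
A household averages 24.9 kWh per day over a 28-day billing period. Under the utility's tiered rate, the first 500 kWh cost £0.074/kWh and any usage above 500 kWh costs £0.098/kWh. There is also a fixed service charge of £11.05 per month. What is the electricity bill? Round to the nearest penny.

£67.38

Usage = 24.9 kWh/day × 28 days = 697.2 kWh
First 500 kWh × £0.074 = £37.00
Remaining 197.2 kWh × £0.098 = £19.33
Energy charge = £56.33; + service £11.05 = £67.38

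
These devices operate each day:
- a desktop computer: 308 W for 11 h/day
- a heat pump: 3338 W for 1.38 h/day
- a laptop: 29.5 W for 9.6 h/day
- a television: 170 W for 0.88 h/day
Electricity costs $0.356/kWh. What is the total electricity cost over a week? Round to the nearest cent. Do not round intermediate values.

$21.00

desktop computer: 308 W × 11 h × 7 d = 23,716 Wh = 23.72 kWh
heat pump: 3338 W × 1.38 h × 7 d = 32,245 Wh = 32.25 kWh
laptop: 29.5 W × 9.6 h × 7 d = 1,982 Wh = 1.982 kWh
television: 170 W × 0.88 h × 7 d = 1,047 Wh = 1.047 kWh
Total energy = 23.72 + 32.25 + 1.982 + 1.047 = 58.99 kWh
Cost = 58.99 kWh × $0.356 = $21.00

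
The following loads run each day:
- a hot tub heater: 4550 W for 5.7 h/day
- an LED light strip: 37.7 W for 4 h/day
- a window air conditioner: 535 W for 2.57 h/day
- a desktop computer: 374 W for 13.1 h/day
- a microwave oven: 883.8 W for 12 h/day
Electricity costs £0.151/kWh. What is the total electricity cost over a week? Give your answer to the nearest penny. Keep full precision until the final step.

hot tub heater: 4550 W × 5.7 h × 7 d = 181,545 Wh = 181.5 kWh
LED light strip: 37.7 W × 4 h × 7 d = 1,056 Wh = 1.056 kWh
window air conditioner: 535 W × 2.57 h × 7 d = 9,625 Wh = 9.625 kWh
desktop computer: 374 W × 13.1 h × 7 d = 34,296 Wh = 34.3 kWh
microwave oven: 883.8 W × 12 h × 7 d = 74,239 Wh = 74.24 kWh
Total energy = 181.5 + 1.056 + 9.625 + 34.3 + 74.24 = 300.8 kWh
Cost = 300.8 kWh × £0.151 = £45.41

£45.41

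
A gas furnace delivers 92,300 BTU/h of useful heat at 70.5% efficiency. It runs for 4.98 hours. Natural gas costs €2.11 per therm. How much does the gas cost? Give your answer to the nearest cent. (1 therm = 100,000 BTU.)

€13.76

Heat delivered = 92,300 BTU/h × 4.98 h = 459,654 BTU
Gas input = 459,654 / 0.705 = 651,991 BTU
= 651,991 / 100,000 = 6.52 therm
Cost = 6.52 × €2.11/therm = €13.76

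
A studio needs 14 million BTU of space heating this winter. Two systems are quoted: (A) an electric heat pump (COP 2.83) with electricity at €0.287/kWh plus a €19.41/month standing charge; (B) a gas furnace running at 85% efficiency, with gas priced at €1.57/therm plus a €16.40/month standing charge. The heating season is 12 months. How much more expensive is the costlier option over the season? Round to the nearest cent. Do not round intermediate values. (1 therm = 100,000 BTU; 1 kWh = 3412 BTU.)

€193.65

Heat load = 14 × 10⁶ BTU = 14,000,000 BTU
Gas: input = 14,000,000 / 0.85 = 16,470,588 BTU = 164.7 therm → 164.7 × €1.57 = €258.59; + 12 × €16.40 standing = €455.39
Heat pump: 14,000,000 BTU / 3412 = 4,103 kWh heat; / 2.83 = 1,450 kWh in → × €0.287 = €416.12; + 12 × €19.41 standing = €649.04
Difference = |€455.39 − €649.04| = €193.65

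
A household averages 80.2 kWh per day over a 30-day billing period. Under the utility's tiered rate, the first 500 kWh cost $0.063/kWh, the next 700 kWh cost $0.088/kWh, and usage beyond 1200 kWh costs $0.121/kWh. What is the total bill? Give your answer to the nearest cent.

Usage = 80.2 kWh/day × 30 days = 2406 kWh
First 500 kWh × $0.063 = $31.50
Next 700 kWh × $0.088 = $61.60
Remaining 1206 kWh × $0.121 = $145.93
Total = $239.03

$239.03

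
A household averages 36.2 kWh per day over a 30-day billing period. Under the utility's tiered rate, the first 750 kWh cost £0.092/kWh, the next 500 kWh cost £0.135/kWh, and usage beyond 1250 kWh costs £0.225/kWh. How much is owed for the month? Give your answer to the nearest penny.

£114.36

Usage = 36.2 kWh/day × 30 days = 1086 kWh
First 750 kWh × £0.092 = £69.00
Next 336 kWh × £0.135 = £45.36
Remaining tier: 0 kWh (not reached)
Total = £114.36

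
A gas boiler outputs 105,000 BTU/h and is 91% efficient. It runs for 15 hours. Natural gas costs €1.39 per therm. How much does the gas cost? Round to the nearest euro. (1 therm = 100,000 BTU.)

Heat delivered = 105,000 BTU/h × 15 h = 1,575,000 BTU
Gas input = 1,575,000 / 0.91 = 1,730,769 BTU
= 1,730,769 / 100,000 = 17.31 therm
Cost = 17.31 × €1.39/therm = €24.06 ≈ €24

€24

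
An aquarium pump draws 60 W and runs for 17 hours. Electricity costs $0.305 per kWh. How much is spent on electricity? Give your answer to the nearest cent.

$0.31

Energy = 60 W × 17 h = 1,020 Wh = 1.02 kWh
Cost = 1.02 kWh × $0.305/kWh = $0.31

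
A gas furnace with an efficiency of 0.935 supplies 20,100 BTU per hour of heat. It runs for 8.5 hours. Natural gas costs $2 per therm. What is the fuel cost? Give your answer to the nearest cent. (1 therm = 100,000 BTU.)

Heat delivered = 20,100 BTU/h × 8.5 h = 170,850 BTU
Gas input = 170,850 / 0.935 = 182,727 BTU
= 182,727 / 100,000 = 1.827 therm
Cost = 1.827 × $2/therm = $3.65

$3.65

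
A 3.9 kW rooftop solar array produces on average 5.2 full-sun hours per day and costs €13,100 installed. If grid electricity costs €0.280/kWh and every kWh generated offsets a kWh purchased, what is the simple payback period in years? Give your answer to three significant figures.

6.32 years

Daily generation = 3.9 kW × 5.2 h = 20.28 kWh
Annual generation = 20.28 × 365 = 7402.2 kWh
Annual savings = 7402.2 × €0.280 = €2,072.62
Payback = €13,100 / €2,072.62 = 6.32 years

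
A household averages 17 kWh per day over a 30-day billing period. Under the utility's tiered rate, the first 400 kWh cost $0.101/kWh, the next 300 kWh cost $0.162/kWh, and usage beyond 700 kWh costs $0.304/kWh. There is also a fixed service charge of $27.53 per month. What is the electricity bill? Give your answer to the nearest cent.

$85.75

Usage = 17 kWh/day × 30 days = 510 kWh
First 400 kWh × $0.101 = $40.40
Next 110 kWh × $0.162 = $17.82
Remaining tier: 0 kWh (not reached)
Energy charge = $58.22; + service $27.53 = $85.75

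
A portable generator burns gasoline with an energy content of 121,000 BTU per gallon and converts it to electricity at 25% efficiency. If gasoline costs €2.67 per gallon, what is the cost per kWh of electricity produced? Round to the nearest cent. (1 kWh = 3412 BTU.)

€0.30

Electrical output per gallon = 121,000 BTU × 0.25 / 3412 BTU/kWh = 8.866 kWh
Cost per kWh = €2.67 / 8.866 kWh = €0.301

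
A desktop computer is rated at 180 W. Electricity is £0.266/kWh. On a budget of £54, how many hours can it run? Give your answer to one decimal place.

1127.8 h

Energy budget = £54 / £0.266 per kWh = 203 kWh = 203,008 Wh
Runtime = 203,008 Wh / 180 W = 1,128 h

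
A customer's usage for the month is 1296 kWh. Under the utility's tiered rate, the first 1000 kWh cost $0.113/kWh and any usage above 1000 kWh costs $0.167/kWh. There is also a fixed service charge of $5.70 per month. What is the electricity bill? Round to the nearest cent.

First 1000 kWh × $0.113 = $113.00
Remaining 296 kWh × $0.167 = $49.43
Energy charge = $162.43; + service $5.70 = $168.13

$168.13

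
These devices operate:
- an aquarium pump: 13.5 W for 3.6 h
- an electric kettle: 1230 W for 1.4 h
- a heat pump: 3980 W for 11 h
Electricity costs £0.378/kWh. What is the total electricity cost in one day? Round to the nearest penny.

£17.22

aquarium pump: 13.5 W × 3.6 h = 49 Wh = 0.0486 kWh
electric kettle: 1230 W × 1.4 h = 1,722 Wh = 1.722 kWh
heat pump: 3980 W × 11 h = 43,780 Wh = 43.78 kWh
Total energy = 0.0486 + 1.722 + 43.78 = 45.55 kWh
Cost = 45.55 kWh × £0.378 = £17.22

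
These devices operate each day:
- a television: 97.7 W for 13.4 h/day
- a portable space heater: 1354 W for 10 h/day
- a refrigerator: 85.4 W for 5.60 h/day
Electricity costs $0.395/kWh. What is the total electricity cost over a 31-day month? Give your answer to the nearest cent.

$187.68

television: 97.7 W × 13.4 h × 31 d = 40,585 Wh = 40.58 kWh
portable space heater: 1354 W × 10 h × 31 d = 419,740 Wh = 419.7 kWh
refrigerator: 85.4 W × 5.60 h × 31 d = 14,825 Wh = 14.83 kWh
Total energy = 40.58 + 419.7 + 14.83 = 475.2 kWh
Cost = 475.2 kWh × $0.395 = $187.68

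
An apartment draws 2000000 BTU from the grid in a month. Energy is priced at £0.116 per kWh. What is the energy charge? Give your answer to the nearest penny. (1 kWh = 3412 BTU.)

£68.00

2000000 BTU × (0.00029308 kWh/BTU) = 586.2 kWh
Cost = 586.2 kWh × £0.116/kWh = £68.00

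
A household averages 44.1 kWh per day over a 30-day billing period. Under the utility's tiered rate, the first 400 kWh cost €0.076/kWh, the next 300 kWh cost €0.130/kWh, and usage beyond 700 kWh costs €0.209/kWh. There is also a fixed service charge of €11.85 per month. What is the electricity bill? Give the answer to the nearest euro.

€211

Usage = 44.1 kWh/day × 30 days = 1323 kWh
First 400 kWh × €0.076 = €30.40
Next 300 kWh × €0.130 = €39.00
Remaining 623 kWh × €0.209 = €130.21
Energy charge = €199.61; + service €11.85 = €211.46 ≈ €211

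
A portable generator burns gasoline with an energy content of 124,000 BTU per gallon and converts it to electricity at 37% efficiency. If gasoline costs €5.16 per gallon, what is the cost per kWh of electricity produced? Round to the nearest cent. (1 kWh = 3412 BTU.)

Electrical output per gallon = 124,000 BTU × 0.37 / 3412 BTU/kWh = 13.45 kWh
Cost per kWh = €5.16 / 13.45 kWh = €0.384

€0.38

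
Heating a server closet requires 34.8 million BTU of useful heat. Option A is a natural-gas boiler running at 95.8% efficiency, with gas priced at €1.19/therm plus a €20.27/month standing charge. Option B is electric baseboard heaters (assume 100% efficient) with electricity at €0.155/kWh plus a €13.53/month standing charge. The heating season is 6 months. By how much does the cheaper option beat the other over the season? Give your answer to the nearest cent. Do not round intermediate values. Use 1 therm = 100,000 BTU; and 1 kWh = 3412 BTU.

€1108.18

Heat load = 34.8 × 10⁶ BTU = 34,800,000 BTU
Gas: input = 34,800,000 / 0.958 = 36,325,678 BTU = 363.3 therm → 363.3 × €1.19 = €432.28; + 6 × €20.27 standing = €553.90
Electric: 34,800,000 BTU / 3412 = 10,200 kWh → × €0.155 = €1,580.89; + 6 × €13.53 standing = €1,662.07
Difference = |€553.90 − €1,662.07| = €1,108.18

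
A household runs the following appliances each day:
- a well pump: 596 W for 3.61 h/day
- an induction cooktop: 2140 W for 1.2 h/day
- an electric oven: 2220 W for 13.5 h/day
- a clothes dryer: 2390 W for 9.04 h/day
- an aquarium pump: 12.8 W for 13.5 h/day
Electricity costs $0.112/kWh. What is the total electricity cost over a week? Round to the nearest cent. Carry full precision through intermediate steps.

well pump: 596 W × 3.61 h × 7 d = 15,061 Wh = 15.06 kWh
induction cooktop: 2140 W × 1.2 h × 7 d = 17,976 Wh = 17.98 kWh
electric oven: 2220 W × 13.5 h × 7 d = 209,790 Wh = 209.8 kWh
clothes dryer: 2390 W × 9.04 h × 7 d = 151,239 Wh = 151.2 kWh
aquarium pump: 12.8 W × 13.5 h × 7 d = 1,210 Wh = 1.21 kWh
Total energy = 15.06 + 17.98 + 209.8 + 151.2 + 1.21 = 395.3 kWh
Cost = 395.3 kWh × $0.112 = $44.27

$44.27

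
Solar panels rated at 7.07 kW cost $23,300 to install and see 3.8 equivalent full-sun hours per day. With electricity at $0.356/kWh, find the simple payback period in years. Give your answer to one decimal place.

Daily generation = 7.07 kW × 3.8 h = 26.87 kWh
Annual generation = 26.87 × 365 = 9806.1 kWh
Annual savings = 9806.1 × $0.356 = $3,490.97
Payback = $23,300 / $3,490.97 = 6.67 years

6.7 years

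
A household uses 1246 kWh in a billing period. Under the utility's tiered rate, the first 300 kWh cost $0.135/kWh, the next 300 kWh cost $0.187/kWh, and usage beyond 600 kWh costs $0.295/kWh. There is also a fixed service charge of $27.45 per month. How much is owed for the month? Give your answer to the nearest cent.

$314.62

First 300 kWh × $0.135 = $40.50
Next 300 kWh × $0.187 = $56.10
Remaining 646 kWh × $0.295 = $190.57
Energy charge = $287.17; + service $27.45 = $314.62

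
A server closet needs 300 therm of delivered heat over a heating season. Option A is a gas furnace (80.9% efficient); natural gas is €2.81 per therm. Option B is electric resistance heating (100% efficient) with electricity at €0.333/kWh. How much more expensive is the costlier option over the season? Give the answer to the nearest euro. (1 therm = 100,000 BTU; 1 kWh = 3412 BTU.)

€1886

Heat load = 300 therm × 100,000 = 30,000,000 BTU
Gas: input = 30,000,000 / 0.809 = 37,082,818 BTU = 370.8 therm → 370.8 × €2.81 = €1,042.03
Electric: 30,000,000 BTU / 3412 = 8,792 kWh → × €0.333 = €2,927.90
Difference = |€1,042.03 − €2,927.90| = €1,885.87 ≈ €1886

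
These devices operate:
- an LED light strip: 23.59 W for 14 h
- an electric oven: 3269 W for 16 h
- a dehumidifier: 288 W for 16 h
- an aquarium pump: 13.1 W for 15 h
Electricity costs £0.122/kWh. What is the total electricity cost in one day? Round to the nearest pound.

£7

LED light strip: 23.59 W × 14 h = 330 Wh = 0.3303 kWh
electric oven: 3269 W × 16 h = 52,304 Wh = 52.3 kWh
dehumidifier: 288 W × 16 h = 4,608 Wh = 4.608 kWh
aquarium pump: 13.1 W × 15 h = 196 Wh = 0.1965 kWh
Total energy = 0.3303 + 52.3 + 4.608 + 0.1965 = 57.44 kWh
Cost = 57.44 kWh × £0.122 = £7.01 ≈ £7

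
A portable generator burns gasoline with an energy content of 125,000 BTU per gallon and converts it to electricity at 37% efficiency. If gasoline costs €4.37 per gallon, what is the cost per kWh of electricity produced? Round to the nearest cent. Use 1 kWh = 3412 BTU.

Electrical output per gallon = 125,000 BTU × 0.37 / 3412 BTU/kWh = 13.56 kWh
Cost per kWh = €4.37 / 13.56 kWh = €0.322

€0.32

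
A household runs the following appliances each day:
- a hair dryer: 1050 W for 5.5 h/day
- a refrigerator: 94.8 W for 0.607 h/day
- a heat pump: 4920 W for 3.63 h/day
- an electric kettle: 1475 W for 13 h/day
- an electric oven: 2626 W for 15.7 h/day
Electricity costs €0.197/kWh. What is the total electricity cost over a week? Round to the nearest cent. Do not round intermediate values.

€115.97

hair dryer: 1050 W × 5.5 h × 7 d = 40,425 Wh = 40.42 kWh
refrigerator: 94.8 W × 0.607 h × 7 d = 403 Wh = 0.4028 kWh
heat pump: 4920 W × 3.63 h × 7 d = 125,017 Wh = 125 kWh
electric kettle: 1475 W × 13 h × 7 d = 134,225 Wh = 134.2 kWh
electric oven: 2626 W × 15.7 h × 7 d = 288,597 Wh = 288.6 kWh
Total energy = 40.42 + 0.4028 + 125 + 134.2 + 288.6 = 588.7 kWh
Cost = 588.7 kWh × €0.197 = €115.97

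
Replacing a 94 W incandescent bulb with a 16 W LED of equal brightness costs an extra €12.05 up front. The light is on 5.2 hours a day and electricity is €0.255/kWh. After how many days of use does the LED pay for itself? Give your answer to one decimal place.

116.5 days

Power saved = 94 − 16 = 78 W
Daily energy saved = 78 W × 5.2 h = 405.6 Wh = 0.4056 kWh
Daily savings = 0.4056 × €0.255 = €0.1034
Payback = €12.05 / €0.1034 per day = 116.5 days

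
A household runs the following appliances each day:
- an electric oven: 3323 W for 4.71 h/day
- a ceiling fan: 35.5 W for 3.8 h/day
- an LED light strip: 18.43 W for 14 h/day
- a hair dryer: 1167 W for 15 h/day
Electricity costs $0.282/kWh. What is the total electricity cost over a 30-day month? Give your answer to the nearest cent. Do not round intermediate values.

electric oven: 3323 W × 4.71 h × 30 d = 469,540 Wh = 469.5 kWh
ceiling fan: 35.5 W × 3.8 h × 30 d = 4,047 Wh = 4.047 kWh
LED light strip: 18.43 W × 14 h × 30 d = 7,741 Wh = 7.741 kWh
hair dryer: 1167 W × 15 h × 30 d = 525,150 Wh = 525.1 kWh
Total energy = 469.5 + 4.047 + 7.741 + 525.1 = 1,006 kWh
Cost = 1,006 kWh × $0.282 = $283.83

$283.83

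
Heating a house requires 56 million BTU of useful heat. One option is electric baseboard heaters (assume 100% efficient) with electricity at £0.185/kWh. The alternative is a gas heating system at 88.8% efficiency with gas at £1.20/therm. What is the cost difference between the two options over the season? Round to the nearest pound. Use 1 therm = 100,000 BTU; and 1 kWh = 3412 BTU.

Heat load = 56 × 10⁶ BTU = 56,000,000 BTU
Gas: input = 56,000,000 / 0.888 = 63,063,063 BTU = 630.6 therm → 630.6 × £1.20 = £756.76
Electric: 56,000,000 BTU / 3412 = 16,410 kWh → × £0.185 = £3,036.34
Difference = |£756.76 − £3,036.34| = £2,279.59 ≈ £2280

£2280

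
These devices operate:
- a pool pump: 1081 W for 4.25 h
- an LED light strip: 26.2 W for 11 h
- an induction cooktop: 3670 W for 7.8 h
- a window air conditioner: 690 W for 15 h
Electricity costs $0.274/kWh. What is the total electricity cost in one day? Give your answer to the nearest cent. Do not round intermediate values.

pool pump: 1081 W × 4.25 h = 4,594 Wh = 4.594 kWh
LED light strip: 26.2 W × 11 h = 288 Wh = 0.2882 kWh
induction cooktop: 3670 W × 7.8 h = 28,626 Wh = 28.63 kWh
window air conditioner: 690 W × 15 h = 10,350 Wh = 10.35 kWh
Total energy = 4.594 + 0.2882 + 28.63 + 10.35 = 43.86 kWh
Cost = 43.86 kWh × $0.274 = $12.02

$12.02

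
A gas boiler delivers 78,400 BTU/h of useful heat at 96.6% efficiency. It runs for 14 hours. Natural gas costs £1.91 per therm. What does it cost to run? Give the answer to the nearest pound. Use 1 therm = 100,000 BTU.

£22

Heat delivered = 78,400 BTU/h × 14 h = 1,097,600 BTU
Gas input = 1,097,600 / 0.966 = 1,136,232 BTU
= 1,136,232 / 100,000 = 11.36 therm
Cost = 11.36 × £1.91/therm = £21.70 ≈ £22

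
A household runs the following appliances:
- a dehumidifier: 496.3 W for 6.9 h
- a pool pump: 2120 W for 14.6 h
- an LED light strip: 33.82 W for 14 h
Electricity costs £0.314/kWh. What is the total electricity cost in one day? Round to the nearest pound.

dehumidifier: 496.3 W × 6.9 h = 3,424 Wh = 3.424 kWh
pool pump: 2120 W × 14.6 h = 30,952 Wh = 30.95 kWh
LED light strip: 33.82 W × 14 h = 473 Wh = 0.4735 kWh
Total energy = 3.424 + 30.95 + 0.4735 = 34.85 kWh
Cost = 34.85 kWh × £0.314 = £10.94 ≈ £11

£11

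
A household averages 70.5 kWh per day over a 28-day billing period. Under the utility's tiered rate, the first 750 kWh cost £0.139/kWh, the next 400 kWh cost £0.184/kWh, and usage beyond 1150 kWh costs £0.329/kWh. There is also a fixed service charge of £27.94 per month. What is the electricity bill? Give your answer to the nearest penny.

Usage = 70.5 kWh/day × 28 days = 1974 kWh
First 750 kWh × £0.139 = £104.25
Next 400 kWh × £0.184 = £73.60
Remaining 824 kWh × £0.329 = £271.10
Energy charge = £448.95; + service £27.94 = £476.89

£476.89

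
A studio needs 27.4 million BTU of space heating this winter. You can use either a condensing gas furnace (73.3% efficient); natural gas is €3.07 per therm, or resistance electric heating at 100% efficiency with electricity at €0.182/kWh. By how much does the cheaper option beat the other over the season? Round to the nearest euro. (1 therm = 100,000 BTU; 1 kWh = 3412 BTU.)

€314

Heat load = 27.4 × 10⁶ BTU = 27,400,000 BTU
Gas: input = 27,400,000 / 0.733 = 37,380,628 BTU = 373.8 therm → 373.8 × €3.07 = €1,147.59
Electric: 27,400,000 BTU / 3412 = 8,030 kWh → × €0.182 = €1,461.55
Difference = |€1,147.59 − €1,461.55| = €313.96 ≈ €314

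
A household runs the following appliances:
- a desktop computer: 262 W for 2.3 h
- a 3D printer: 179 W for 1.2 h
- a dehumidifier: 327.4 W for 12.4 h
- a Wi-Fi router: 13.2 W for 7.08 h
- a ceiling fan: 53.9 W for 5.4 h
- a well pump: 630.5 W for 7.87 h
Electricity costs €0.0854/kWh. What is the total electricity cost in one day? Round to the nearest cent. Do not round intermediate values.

desktop computer: 262 W × 2.3 h = 603 Wh = 0.6026 kWh
3D printer: 179 W × 1.2 h = 215 Wh = 0.2148 kWh
dehumidifier: 327.4 W × 12.4 h = 4,060 Wh = 4.06 kWh
Wi-Fi router: 13.2 W × 7.08 h = 93 Wh = 0.09346 kWh
ceiling fan: 53.9 W × 5.4 h = 291 Wh = 0.2911 kWh
well pump: 630.5 W × 7.87 h = 4,962 Wh = 4.962 kWh
Total energy = 0.6026 + 0.2148 + 4.06 + 0.09346 + 0.2911 + 4.962 = 10.22 kWh
Cost = 10.22 kWh × €0.0854 = €0.87

€0.87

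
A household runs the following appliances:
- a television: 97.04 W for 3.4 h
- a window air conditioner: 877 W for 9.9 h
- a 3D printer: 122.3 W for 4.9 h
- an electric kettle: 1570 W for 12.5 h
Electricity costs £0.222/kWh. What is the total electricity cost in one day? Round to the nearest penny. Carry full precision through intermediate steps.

£6.49

television: 97.04 W × 3.4 h = 330 Wh = 0.3299 kWh
window air conditioner: 877 W × 9.9 h = 8,682 Wh = 8.682 kWh
3D printer: 122.3 W × 4.9 h = 599 Wh = 0.5993 kWh
electric kettle: 1570 W × 12.5 h = 19,625 Wh = 19.62 kWh
Total energy = 0.3299 + 8.682 + 0.5993 + 19.62 = 29.24 kWh
Cost = 29.24 kWh × £0.222 = £6.49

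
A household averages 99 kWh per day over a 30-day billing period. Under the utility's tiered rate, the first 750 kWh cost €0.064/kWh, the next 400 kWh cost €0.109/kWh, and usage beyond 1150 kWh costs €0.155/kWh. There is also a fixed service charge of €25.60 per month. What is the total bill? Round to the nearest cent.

€399.30

Usage = 99 kWh/day × 30 days = 2970 kWh
First 750 kWh × €0.064 = €48.00
Next 400 kWh × €0.109 = €43.60
Remaining 1820 kWh × €0.155 = €282.10
Energy charge = €373.70; + service €25.60 = €399.30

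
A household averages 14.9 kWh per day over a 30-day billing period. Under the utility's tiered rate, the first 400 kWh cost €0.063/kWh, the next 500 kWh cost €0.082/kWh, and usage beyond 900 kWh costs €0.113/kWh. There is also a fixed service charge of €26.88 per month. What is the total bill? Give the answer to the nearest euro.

Usage = 14.9 kWh/day × 30 days = 447 kWh
First 400 kWh × €0.063 = €25.20
Next 47 kWh × €0.082 = €3.85
Remaining tier: 0 kWh (not reached)
Energy charge = €29.05; + service €26.88 = €55.93 ≈ €56

€56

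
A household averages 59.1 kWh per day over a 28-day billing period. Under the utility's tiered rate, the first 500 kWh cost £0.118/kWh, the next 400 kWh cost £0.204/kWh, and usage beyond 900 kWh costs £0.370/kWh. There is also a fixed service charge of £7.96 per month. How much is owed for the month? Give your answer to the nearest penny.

£427.84

Usage = 59.1 kWh/day × 28 days = 1654.8 kWh
First 500 kWh × £0.118 = £59.00
Next 400 kWh × £0.204 = £81.60
Remaining 754.8 kWh × £0.370 = £279.28
Energy charge = £419.88; + service £7.96 = £427.84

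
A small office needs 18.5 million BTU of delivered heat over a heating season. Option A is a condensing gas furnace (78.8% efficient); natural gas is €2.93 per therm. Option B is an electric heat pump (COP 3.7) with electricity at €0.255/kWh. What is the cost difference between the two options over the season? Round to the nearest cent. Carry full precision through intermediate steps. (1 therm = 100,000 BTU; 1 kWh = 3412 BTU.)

Heat load = 18.5 × 10⁶ BTU = 18,500,000 BTU
Gas: input = 18,500,000 / 0.788 = 23,477,157 BTU = 234.8 therm → 234.8 × €2.93 = €687.88
Heat pump: 18,500,000 BTU / 3412 = 5,422 kWh heat; / 3.7 = 1,465 kWh in → × €0.255 = €373.68
Difference = |€687.88 − €373.68| = €314.20

€314.20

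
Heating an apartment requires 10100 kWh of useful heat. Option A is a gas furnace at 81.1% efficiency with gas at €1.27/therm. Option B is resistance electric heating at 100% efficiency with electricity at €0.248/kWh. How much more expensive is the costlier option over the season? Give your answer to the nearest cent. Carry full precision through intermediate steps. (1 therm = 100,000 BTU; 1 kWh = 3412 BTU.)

Heat load = 10100 kWh × 3412 = 34,461,200 BTU
Gas: input = 34,461,200 / 0.811 = 42,492,232 BTU = 424.9 therm → 424.9 × €1.27 = €539.65
Electric: 34,461,200 BTU / 3412 = 10,100 kWh → × €0.248 = €2,504.80
Difference = |€539.65 − €2,504.80| = €1,965.15

€1965.15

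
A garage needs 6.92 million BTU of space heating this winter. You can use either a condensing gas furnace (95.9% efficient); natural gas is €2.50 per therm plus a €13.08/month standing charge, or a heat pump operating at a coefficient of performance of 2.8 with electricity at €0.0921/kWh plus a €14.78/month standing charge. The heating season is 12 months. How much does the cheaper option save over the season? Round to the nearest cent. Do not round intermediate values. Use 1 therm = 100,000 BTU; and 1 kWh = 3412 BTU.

Heat load = 6.92 × 10⁶ BTU = 6,920,000 BTU
Gas: input = 6,920,000 / 0.959 = 7,215,850 BTU = 72.16 therm → 72.16 × €2.50 = €180.40; + 12 × €13.08 standing = €337.36
Heat pump: 6,920,000 BTU / 3412 = 2,028 kWh heat; / 2.8 = 724.3 kWh in → × €0.0921 = €66.71; + 12 × €14.78 standing = €244.07
Difference = |€337.36 − €244.07| = €93.29

€93.29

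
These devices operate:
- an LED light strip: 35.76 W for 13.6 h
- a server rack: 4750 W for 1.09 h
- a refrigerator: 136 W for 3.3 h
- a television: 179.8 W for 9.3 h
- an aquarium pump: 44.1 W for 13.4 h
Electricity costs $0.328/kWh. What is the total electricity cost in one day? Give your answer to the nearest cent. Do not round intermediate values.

$2.75

LED light strip: 35.76 W × 13.6 h = 486 Wh = 0.4863 kWh
server rack: 4750 W × 1.09 h = 5,178 Wh = 5.178 kWh
refrigerator: 136 W × 3.3 h = 449 Wh = 0.4488 kWh
television: 179.8 W × 9.3 h = 1,672 Wh = 1.672 kWh
aquarium pump: 44.1 W × 13.4 h = 591 Wh = 0.5909 kWh
Total energy = 0.4863 + 5.178 + 0.4488 + 1.672 + 0.5909 = 8.376 kWh
Cost = 8.376 kWh × $0.328 = $2.75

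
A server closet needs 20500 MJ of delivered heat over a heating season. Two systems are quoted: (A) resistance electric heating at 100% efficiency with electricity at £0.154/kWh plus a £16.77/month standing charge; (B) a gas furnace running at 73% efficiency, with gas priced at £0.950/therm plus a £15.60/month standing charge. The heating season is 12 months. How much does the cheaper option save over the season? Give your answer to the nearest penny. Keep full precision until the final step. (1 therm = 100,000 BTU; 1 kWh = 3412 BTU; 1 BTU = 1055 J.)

£638.19

Heat load = 20500 MJ = 20,500,000,000 J / 1055 = 19,431,280 BTU
Gas: input = 19,431,280 / 0.73 = 26,618,191 BTU = 266.2 therm → 266.2 × £0.950 = £252.87; + 12 × £15.60 standing = £440.07
Electric: 19,431,280 BTU / 3412 = 5,695 kWh → × £0.154 = £877.03; + 12 × £16.77 standing = £1,078.27
Difference = |£440.07 − £1,078.27| = £638.19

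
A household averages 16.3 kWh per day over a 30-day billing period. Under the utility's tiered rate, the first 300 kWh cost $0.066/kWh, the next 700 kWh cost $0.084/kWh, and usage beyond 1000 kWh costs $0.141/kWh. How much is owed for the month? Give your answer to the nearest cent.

Usage = 16.3 kWh/day × 30 days = 489 kWh
First 300 kWh × $0.066 = $19.80
Next 189 kWh × $0.084 = $15.88
Remaining tier: 0 kWh (not reached)
Total = $35.68

$35.68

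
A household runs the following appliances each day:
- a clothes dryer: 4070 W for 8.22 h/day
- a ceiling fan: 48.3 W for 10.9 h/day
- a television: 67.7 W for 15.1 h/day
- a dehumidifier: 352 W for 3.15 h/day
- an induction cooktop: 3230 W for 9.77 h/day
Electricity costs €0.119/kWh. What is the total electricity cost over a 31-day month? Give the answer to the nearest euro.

clothes dryer: 4070 W × 8.22 h × 31 d = 1,037,117 Wh = 1,037 kWh
ceiling fan: 48.3 W × 10.9 h × 31 d = 16,321 Wh = 16.32 kWh
television: 67.7 W × 15.1 h × 31 d = 31,690 Wh = 31.69 kWh
dehumidifier: 352 W × 3.15 h × 31 d = 34,373 Wh = 34.37 kWh
induction cooktop: 3230 W × 9.77 h × 31 d = 978,270 Wh = 978.3 kWh
Total energy = 1,037 + 16.32 + 31.69 + 34.37 + 978.3 = 2,098 kWh
Cost = 2,098 kWh × €0.119 = €249.63 ≈ €250

€250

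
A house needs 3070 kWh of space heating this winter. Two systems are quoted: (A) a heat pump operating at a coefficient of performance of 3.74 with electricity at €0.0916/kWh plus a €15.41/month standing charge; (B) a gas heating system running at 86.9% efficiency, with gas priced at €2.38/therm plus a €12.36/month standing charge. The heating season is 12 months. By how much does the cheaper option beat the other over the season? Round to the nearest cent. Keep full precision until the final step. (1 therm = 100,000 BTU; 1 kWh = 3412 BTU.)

€175.09

Heat load = 3070 kWh × 3412 = 10,474,840 BTU
Gas: input = 10,474,840 / 0.869 = 12,053,901 BTU = 120.5 therm → 120.5 × €2.38 = €286.88; + 12 × €12.36 standing = €435.20
Heat pump: 10,474,840 BTU / 3412 = 3,070 kWh heat; / 3.74 = 820.9 kWh in → × €0.0916 = €75.19; + 12 × €15.41 standing = €260.11
Difference = |€435.20 − €260.11| = €175.09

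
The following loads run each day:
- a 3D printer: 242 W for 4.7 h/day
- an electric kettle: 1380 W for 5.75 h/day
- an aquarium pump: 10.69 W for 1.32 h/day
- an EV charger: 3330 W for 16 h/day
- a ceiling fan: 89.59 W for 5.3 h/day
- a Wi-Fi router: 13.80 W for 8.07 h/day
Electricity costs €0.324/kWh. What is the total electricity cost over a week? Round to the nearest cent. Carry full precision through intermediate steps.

3D printer: 242 W × 4.7 h × 7 d = 7,962 Wh = 7.962 kWh
electric kettle: 1380 W × 5.75 h × 7 d = 55,545 Wh = 55.55 kWh
aquarium pump: 10.69 W × 1.32 h × 7 d = 99 Wh = 0.09878 kWh
EV charger: 3330 W × 16 h × 7 d = 372,960 Wh = 373 kWh
ceiling fan: 89.59 W × 5.3 h × 7 d = 3,324 Wh = 3.324 kWh
Wi-Fi router: 13.80 W × 8.07 h × 7 d = 780 Wh = 0.7796 kWh
Total energy = 7.962 + 55.55 + 0.09878 + 373 + 3.324 + 0.7796 = 440.7 kWh
Cost = 440.7 kWh × €0.324 = €142.78

€142.78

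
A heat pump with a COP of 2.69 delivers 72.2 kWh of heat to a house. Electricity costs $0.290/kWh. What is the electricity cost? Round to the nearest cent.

$7.78

Electrical input = 72.2 kWh / 2.69 = 26.84 kWh
Cost = 26.84 × $0.290/kWh = $7.78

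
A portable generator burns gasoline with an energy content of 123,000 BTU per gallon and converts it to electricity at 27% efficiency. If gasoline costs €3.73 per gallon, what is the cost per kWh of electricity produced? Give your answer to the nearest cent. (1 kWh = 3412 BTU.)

€0.38

Electrical output per gallon = 123,000 BTU × 0.27 / 3412 BTU/kWh = 9.733 kWh
Cost per kWh = €3.73 / 9.733 kWh = €0.383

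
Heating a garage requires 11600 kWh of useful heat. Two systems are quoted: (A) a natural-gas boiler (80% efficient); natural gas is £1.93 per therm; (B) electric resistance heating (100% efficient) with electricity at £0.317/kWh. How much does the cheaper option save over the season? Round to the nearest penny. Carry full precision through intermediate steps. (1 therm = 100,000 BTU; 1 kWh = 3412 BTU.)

£2722.35

Heat load = 11600 kWh × 3412 = 39,579,200 BTU
Gas: input = 39,579,200 / 0.800 = 49,474,000 BTU = 494.7 therm → 494.7 × £1.93 = £954.85
Electric: 39,579,200 BTU / 3412 = 11,600 kWh → × £0.317 = £3,677.20
Difference = |£954.85 − £3,677.20| = £2,722.35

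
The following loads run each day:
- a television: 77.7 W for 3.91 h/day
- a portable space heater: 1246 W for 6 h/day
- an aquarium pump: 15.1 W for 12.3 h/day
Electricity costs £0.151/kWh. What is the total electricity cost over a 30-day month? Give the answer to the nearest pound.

television: 77.7 W × 3.91 h × 30 d = 9,114 Wh = 9.114 kWh
portable space heater: 1246 W × 6 h × 30 d = 224,280 Wh = 224.3 kWh
aquarium pump: 15.1 W × 12.3 h × 30 d = 5,572 Wh = 5.572 kWh
Total energy = 9.114 + 224.3 + 5.572 = 239 kWh
Cost = 239 kWh × £0.151 = £36.08 ≈ £36

£36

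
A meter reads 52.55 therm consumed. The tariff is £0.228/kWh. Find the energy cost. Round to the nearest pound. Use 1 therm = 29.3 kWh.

52.55 therm × (29.3 kWh/therm) = 1,540 kWh
Cost = 1,540 kWh × £0.228/kWh = £351.06 ≈ £351

£351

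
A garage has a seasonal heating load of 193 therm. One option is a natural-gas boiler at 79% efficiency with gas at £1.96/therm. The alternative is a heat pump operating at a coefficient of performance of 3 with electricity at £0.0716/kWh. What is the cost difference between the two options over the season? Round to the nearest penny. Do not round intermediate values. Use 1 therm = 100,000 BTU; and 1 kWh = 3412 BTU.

Heat load = 193 therm × 100,000 = 19,300,000 BTU
Gas: input = 19,300,000 / 0.79 = 24,430,380 BTU = 244.3 therm → 244.3 × £1.96 = £478.84
Heat pump: 19,300,000 BTU / 3412 = 5,657 kWh heat; / 3 = 1,886 kWh in → × £0.0716 = £135.00
Difference = |£478.84 − £135.00| = £343.83

£343.83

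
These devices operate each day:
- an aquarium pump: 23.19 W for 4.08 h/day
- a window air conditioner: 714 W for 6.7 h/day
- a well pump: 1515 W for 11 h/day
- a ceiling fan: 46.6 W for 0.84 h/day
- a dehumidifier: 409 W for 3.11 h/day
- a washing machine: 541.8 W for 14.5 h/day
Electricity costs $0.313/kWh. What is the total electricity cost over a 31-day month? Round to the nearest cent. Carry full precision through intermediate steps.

$297.99

aquarium pump: 23.19 W × 4.08 h × 31 d = 2,933 Wh = 2.933 kWh
window air conditioner: 714 W × 6.7 h × 31 d = 148,298 Wh = 148.3 kWh
well pump: 1515 W × 11 h × 31 d = 516,615 Wh = 516.6 kWh
ceiling fan: 46.6 W × 0.84 h × 31 d = 1,213 Wh = 1.213 kWh
dehumidifier: 409 W × 3.11 h × 31 d = 39,432 Wh = 39.43 kWh
washing machine: 541.8 W × 14.5 h × 31 d = 243,539 Wh = 243.5 kWh
Total energy = 2.933 + 148.3 + 516.6 + 1.213 + 39.43 + 243.5 = 952 kWh
Cost = 952 kWh × $0.313 = $297.99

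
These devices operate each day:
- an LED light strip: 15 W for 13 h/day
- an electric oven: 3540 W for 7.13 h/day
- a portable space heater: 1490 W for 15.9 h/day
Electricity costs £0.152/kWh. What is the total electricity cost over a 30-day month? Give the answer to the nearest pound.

LED light strip: 15 W × 13 h × 30 d = 5,850 Wh = 5.85 kWh
electric oven: 3540 W × 7.13 h × 30 d = 757,206 Wh = 757.2 kWh
portable space heater: 1490 W × 15.9 h × 30 d = 710,730 Wh = 710.7 kWh
Total energy = 5.85 + 757.2 + 710.7 = 1,474 kWh
Cost = 1,474 kWh × £0.152 = £224.02 ≈ £224

£224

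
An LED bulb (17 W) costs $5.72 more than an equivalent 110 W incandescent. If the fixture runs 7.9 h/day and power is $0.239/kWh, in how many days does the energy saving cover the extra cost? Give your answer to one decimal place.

32.6 days

Power saved = 110 − 17 = 93 W
Daily energy saved = 93 W × 7.9 h = 734.7 Wh = 0.7347 kWh
Daily savings = 0.7347 × $0.239 = $0.1756
Payback = $5.72 / $0.1756 per day = 32.58 days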